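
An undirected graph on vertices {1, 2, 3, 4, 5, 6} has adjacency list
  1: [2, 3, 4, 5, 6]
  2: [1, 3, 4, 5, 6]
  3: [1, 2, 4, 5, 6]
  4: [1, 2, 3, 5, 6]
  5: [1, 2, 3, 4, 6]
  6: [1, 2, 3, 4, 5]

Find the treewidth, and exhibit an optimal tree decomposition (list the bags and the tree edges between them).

Treewidth 5.
One optimal decomposition is:
Bags: B1 = {1, 2, 3, 4, 5, 6}
Tree: (single bag)

With just one bag of size 6, the width is 6 − 1 = 5, so tw(G) ≤ 5. For the lower bound, the 6 vertices {1, 2, 3, 4, 5, 6} are pairwise adjacent, and any tree decomposition puts a clique entirely inside one bag — forcing width ≥ 5. Combining the bounds, tw(G) = 5.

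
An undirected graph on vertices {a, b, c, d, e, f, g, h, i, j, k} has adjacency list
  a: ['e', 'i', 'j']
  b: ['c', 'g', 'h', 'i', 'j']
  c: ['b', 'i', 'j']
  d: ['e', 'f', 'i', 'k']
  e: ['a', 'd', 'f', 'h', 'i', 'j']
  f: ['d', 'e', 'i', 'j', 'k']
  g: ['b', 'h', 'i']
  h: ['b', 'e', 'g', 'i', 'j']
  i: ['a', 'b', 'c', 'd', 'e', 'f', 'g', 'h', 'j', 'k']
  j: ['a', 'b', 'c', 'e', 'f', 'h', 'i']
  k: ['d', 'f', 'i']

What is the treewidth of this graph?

3

A width-3 tree decomposition is:
Bags: B1 = {e, h, i, j}  B2 = {e, f, i, j}  B3 = {b, h, i, j}  B4 = {d, e, f, i}  B5 = {d, f, i, k}  B6 = {a, e, i, j}  B7 = {b, c, i, j}  B8 = {b, g, h, i}
Tree: B1–B2, B1–B3, B2–B4, B4–B5, B2–B6, B3–B7, B3–B8
Every bag has size at most 4, so the width is 4 − 1 = 3 and tw(G) ≤ 3. On the other hand G contains the 4-clique {d, e, f, i}. A clique must lie in a single bag of any decomposition, so no decomposition can have width below 3. Hence tw(G) = 3 exactly.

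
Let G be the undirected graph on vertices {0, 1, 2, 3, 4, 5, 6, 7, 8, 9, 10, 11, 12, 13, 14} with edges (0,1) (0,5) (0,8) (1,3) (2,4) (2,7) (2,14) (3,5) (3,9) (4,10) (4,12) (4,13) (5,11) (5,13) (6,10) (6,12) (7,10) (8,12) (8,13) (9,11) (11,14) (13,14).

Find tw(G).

3

A width-3 tree decomposition is:
Bags: B1 = {1, 3, 9, 11}  B2 = {1, 3, 5, 11}  B3 = {0, 1, 5, 11}  B4 = {0, 5, 11, 14}  B5 = {0, 5, 13, 14}  B6 = {0, 8, 13, 14}  B7 = {2, 8, 13, 14}  B8 = {2, 4, 8, 13}  B9 = {2, 4, 8, 12}  B10 = {2, 4, 7, 12}  B11 = {4, 7, 10, 12}  B12 = {6, 7, 10, 12}
Tree: B1–B2, B2–B3, B3–B4, B4–B5, B5–B6, B6–B7, B7–B8, B8–B9, B9–B10, B10–B11, B11–B12
Each bag holds 4 vertices, so the decomposition has width 3, which upper-bounds the treewidth. For the lower bound: the 4 vertex sets {1,3,9}, {11}, {5}, {0,8,13,14} are disjoint, each induces a connected subgraph, and every pair is joined by at least one edge of G. Contracting each set to a single vertex therefore yields K_{4} as a minor, and since treewidth is minor-monotone, tw(G) ≥ tw(K_{4}) = 3. Hence tw(G) = 3 exactly.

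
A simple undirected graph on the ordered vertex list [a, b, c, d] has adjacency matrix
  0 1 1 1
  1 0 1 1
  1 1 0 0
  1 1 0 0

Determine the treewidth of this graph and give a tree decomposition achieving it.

Treewidth 2.
One such decomposition:
Bags: B1 = {a, b, c}  B2 = {a, b, d}
Tree: B1–B2

Each bag holds 3 vertices, so the decomposition has width 2, which upper-bounds the treewidth. Conversely, {a, b, d} is a clique of size 3, and the vertices of any clique must share a bag in every tree decomposition; so some bag has ≥ 3 vertices and tw(G) ≥ 2. The upper and lower bounds meet at 2, so that is the treewidth.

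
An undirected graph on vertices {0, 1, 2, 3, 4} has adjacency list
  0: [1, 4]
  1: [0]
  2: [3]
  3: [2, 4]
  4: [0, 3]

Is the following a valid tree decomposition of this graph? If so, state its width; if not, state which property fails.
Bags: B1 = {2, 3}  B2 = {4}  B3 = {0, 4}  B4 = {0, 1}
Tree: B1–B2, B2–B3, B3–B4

No — edge (3,4) lies in no bag.

A tree decomposition must satisfy three properties: every vertex lies in some bag; for every edge, both endpoints lie together in some bag; and for every vertex, the bags containing it form a connected subtree. Here edge (3,4) lies in no bag, so the decomposition is invalid.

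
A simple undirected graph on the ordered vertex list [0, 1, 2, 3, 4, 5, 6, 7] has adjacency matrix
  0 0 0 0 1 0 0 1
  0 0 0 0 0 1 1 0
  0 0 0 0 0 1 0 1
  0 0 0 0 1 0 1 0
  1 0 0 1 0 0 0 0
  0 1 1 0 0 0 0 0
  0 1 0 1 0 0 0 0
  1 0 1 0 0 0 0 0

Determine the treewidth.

A width-2 tree decomposition is:
Bags: B1 = {3, 4, 6}  B2 = {0, 4, 6}  B3 = {0, 6, 7}  B4 = {2, 6, 7}  B5 = {2, 5, 6}  B6 = {1, 5, 6}
Tree: B1–B2, B2–B3, B3–B4, B4–B5, B5–B6
Every bag has size at most 3, so the width is 3 − 1 = 2 and tw(G) ≤ 2. For the lower bound, G contains the cycle 6–3–4–0–7–2–5–1–6, so G is not a forest; only forests have treewidth ≤ 1, hence tw(G) ≥ 2. The upper and lower bounds meet at 2, so that is the treewidth.

2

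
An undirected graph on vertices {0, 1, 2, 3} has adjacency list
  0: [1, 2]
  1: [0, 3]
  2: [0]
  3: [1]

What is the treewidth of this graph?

1

A width-1 tree decomposition is:
Bags: B1 = {1, 3}  B2 = {0, 1}  B3 = {0, 2}
Tree: B1–B2, B2–B3
Every bag has size at most 2, so the width is 2 − 1 = 1 and tw(G) ≤ 1. Any graph with an edge has treewidth ≥ 1, and G has the edge 3–1. The upper and lower bounds meet at 1, so that is the treewidth.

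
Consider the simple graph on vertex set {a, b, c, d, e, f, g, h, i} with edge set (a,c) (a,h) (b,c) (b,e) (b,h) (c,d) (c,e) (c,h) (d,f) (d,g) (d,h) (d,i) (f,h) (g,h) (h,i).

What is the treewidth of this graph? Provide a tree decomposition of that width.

The largest bag has 3 vertices, giving width 2; this decomposition certifies tw(G) ≤ 2. On the other hand G contains the 3-clique {b, c, e}. A clique must lie in a single bag of any decomposition, so no decomposition can have width below 2. Combining the bounds, tw(G) = 2.

Treewidth 2.
Bags: B1 = {c, d, h}  B2 = {b, c, h}  B3 = {b, c, e}  B4 = {d, f, h}  B5 = {d, h, i}  B6 = {a, c, h}  B7 = {d, g, h}
Tree: B1–B2, B2–B3, B1–B4, B1–B5, B2–B6, B1–B7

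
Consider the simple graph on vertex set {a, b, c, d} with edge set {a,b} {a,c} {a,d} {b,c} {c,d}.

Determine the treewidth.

2

A width-2 tree decomposition is:
Bags: B1 = {a, c, d}  B2 = {a, b, c}
Tree: B1–B2
The largest bag has 3 vertices, giving width 2; this decomposition certifies tw(G) ≤ 2. For the lower bound, the 3 vertices {a, c, d} are pairwise adjacent, and any tree decomposition puts a clique entirely inside one bag — forcing width ≥ 2. The upper and lower bounds meet at 2, so that is the treewidth.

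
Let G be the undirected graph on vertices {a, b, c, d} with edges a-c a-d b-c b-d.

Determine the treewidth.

A width-2 tree decomposition is:
Bags: B1 = {a, c, d}  B2 = {b, c, d}
Tree: B1–B2
Every bag has size at most 3, so the width is 3 − 1 = 2 and tw(G) ≤ 2. For the lower bound, G contains the cycle d–a–c–b–d, so G is not a forest; only forests have treewidth ≤ 1, hence tw(G) ≥ 2. The upper and lower bounds meet at 2, so that is the treewidth.

2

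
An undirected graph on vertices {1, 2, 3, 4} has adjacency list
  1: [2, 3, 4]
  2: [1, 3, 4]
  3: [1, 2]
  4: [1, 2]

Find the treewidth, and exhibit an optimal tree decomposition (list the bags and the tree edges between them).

Treewidth 2.
One optimal decomposition is:
Bags: B1 = {1, 2, 4}  B2 = {1, 2, 3}
Tree: B1–B2

Every bag has size at most 3, so the width is 3 − 1 = 2 and tw(G) ≤ 2. Conversely, {1, 2, 3} is a clique of size 3, and the vertices of any clique must share a bag in every tree decomposition; so some bag has ≥ 3 vertices and tw(G) ≥ 2. Therefore the treewidth is 2.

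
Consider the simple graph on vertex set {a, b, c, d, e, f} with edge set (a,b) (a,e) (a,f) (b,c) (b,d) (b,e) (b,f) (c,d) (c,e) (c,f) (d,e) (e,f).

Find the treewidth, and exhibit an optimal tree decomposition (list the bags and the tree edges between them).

The largest bag has 4 vertices, giving width 3; this decomposition certifies tw(G) ≤ 3. For the lower bound, the 4 vertices {b, c, d, e} are pairwise adjacent, and any tree decomposition puts a clique entirely inside one bag — forcing width ≥ 3. Therefore the treewidth is 3.

Treewidth 3.
One such decomposition:
Bags: B1 = {a, b, e, f}  B2 = {b, c, e, f}  B3 = {b, c, d, e}
Tree: B1–B2, B2–B3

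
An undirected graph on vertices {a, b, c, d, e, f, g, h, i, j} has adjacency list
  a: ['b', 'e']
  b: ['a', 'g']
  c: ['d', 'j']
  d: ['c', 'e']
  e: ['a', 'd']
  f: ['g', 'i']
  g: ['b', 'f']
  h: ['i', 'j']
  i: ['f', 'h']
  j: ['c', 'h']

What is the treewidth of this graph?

A width-2 tree decomposition is:
Bags: B1 = {c, d, j}  B2 = {d, h, j}  B3 = {d, h, i}  B4 = {d, f, i}  B5 = {d, f, g}  B6 = {b, d, g}  B7 = {a, b, d}  B8 = {a, d, e}
Tree: B1–B2, B2–B3, B3–B4, B4–B5, B5–B6, B6–B7, B7–B8
The largest bag has 3 vertices, giving width 2; this decomposition certifies tw(G) ≤ 2. The edges d–c–j–h–i–f–g–b–a–e–d form a cycle, so G is not a tree and its treewidth is at least 2. The upper and lower bounds meet at 2, so that is the treewidth.

2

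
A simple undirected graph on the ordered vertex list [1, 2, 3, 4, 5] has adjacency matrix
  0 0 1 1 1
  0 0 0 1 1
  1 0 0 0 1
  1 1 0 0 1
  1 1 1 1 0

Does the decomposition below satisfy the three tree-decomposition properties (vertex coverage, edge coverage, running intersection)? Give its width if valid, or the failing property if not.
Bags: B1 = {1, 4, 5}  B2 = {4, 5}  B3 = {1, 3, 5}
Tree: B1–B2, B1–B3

No — vertex 2 appears in no bag.

A tree decomposition must satisfy three properties: every vertex lies in some bag; for every edge, both endpoints lie together in some bag; and for every vertex, the bags containing it form a connected subtree. Here vertex 2 appears in no bag, so the decomposition is invalid.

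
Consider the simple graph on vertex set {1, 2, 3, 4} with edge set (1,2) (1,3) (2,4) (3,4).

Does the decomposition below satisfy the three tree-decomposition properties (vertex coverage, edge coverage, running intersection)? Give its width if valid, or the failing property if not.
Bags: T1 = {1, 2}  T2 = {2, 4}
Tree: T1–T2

No — vertex 3 appears in no bag.

A tree decomposition must satisfy three properties: every vertex lies in some bag; for every edge, both endpoints lie together in some bag; and for every vertex, the bags containing it form a connected subtree. Here vertex 3 appears in no bag, so the decomposition is invalid.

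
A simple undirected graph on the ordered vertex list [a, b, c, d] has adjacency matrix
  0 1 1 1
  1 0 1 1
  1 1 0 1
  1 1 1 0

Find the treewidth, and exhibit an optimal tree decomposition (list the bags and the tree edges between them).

Treewidth 3.
One such decomposition:
Bags: B1 = {a, b, c, d}
Tree: (single bag)

A single bag containing all 4 vertices is trivially a valid decomposition of width 3. Conversely, {a, b, c, d} is a clique of size 4, and the vertices of any clique must share a bag in every tree decomposition; so some bag has ≥ 4 vertices and tw(G) ≥ 3. Combining the bounds, tw(G) = 3.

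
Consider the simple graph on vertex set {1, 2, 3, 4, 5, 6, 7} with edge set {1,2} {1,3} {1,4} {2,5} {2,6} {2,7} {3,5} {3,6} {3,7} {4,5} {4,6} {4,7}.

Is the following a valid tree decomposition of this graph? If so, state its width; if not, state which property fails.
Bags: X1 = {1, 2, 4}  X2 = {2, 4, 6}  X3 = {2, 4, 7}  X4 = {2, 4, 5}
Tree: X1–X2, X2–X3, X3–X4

A tree decomposition must satisfy three properties: every vertex lies in some bag; for every edge, both endpoints lie together in some bag; and for every vertex, the bags containing it form a connected subtree. Here vertex 3 appears in no bag, so the decomposition is invalid.

No — vertex 3 appears in no bag.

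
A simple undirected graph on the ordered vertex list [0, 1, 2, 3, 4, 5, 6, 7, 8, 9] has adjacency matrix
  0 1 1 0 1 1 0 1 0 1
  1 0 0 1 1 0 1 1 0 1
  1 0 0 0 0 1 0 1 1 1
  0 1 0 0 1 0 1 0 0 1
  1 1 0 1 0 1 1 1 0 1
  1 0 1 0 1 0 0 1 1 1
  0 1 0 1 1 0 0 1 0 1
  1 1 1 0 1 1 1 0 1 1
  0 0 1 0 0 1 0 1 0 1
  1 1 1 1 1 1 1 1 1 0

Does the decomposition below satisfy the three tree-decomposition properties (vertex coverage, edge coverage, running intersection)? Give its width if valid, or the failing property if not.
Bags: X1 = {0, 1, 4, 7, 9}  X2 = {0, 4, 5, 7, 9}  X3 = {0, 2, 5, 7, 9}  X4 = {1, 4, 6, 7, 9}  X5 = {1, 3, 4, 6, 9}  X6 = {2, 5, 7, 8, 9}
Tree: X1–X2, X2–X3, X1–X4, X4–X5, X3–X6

Checking the three conditions: (i) the bags cover all of {0, 1, 2, 3, 4, 5, 6, 7, 8, 9}; (ii) for each edge, some bag contains both endpoints; (iii) the bags containing any fixed vertex form a subtree. All hold, so the decomposition is valid with width 5 − 1 = 4.

Yes; width 4.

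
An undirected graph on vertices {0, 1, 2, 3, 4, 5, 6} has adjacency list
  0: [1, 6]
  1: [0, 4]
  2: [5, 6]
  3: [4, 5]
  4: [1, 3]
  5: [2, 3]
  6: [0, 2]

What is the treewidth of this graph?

2

A width-2 tree decomposition is:
Bags: B1 = {1, 3, 4}  B2 = {1, 3, 5}  B3 = {1, 2, 5}  B4 = {1, 2, 6}  B5 = {0, 1, 6}
Tree: B1–B2, B2–B3, B3–B4, B4–B5
Each bag holds 3 vertices, so the decomposition has width 2, which upper-bounds the treewidth. For the lower bound, G contains the cycle 1–4–3–5–2–6–0–1, so G is not a forest; only forests have treewidth ≤ 1, hence tw(G) ≥ 2. Hence tw(G) = 2 exactly.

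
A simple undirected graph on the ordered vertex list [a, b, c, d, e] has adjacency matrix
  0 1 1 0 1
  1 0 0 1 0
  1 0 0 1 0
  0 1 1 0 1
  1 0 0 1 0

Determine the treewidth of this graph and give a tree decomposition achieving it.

Treewidth 2.
Bags: B1 = {a, d, e}  B2 = {a, b, d}  B3 = {a, c, d}
Tree: B1–B2, B2–B3

The largest bag has 3 vertices, giving width 2; this decomposition certifies tw(G) ≤ 2. Since d–e–a–b–d is a cycle in G, G is not acyclic. Forests are exactly the graphs of treewidth ≤ 1, so tw(G) ≥ 2. The upper and lower bounds meet at 2, so that is the treewidth.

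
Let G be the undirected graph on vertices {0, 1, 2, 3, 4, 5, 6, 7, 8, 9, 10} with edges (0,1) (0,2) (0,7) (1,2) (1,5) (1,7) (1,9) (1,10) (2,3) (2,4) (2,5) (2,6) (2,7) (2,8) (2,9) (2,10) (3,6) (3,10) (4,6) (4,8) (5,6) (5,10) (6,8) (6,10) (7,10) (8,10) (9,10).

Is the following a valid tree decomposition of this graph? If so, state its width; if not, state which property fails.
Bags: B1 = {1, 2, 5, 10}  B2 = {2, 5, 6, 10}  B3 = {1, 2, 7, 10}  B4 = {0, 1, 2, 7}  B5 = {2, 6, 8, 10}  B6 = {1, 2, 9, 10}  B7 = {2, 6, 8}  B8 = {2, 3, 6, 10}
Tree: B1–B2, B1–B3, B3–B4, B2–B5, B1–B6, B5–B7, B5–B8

No — vertex 4 appears in no bag.

A tree decomposition must satisfy three properties: every vertex lies in some bag; for every edge, both endpoints lie together in some bag; and for every vertex, the bags containing it form a connected subtree. Here vertex 4 appears in no bag, so the decomposition is invalid.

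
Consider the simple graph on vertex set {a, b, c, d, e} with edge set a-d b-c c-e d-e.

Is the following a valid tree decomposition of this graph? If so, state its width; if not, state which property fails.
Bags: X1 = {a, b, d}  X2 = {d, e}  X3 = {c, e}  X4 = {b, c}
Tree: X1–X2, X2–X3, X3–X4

No — bags containing vertex b are not connected in the tree.

A tree decomposition must satisfy three properties: every vertex lies in some bag; for every edge, both endpoints lie together in some bag; and for every vertex, the bags containing it form a connected subtree. Here bags containing vertex b are not connected in the tree, so the decomposition is invalid.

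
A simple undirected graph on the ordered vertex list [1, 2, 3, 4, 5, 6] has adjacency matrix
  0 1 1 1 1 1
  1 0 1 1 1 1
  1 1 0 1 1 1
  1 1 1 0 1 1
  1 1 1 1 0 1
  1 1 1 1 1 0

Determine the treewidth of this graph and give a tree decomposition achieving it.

A single bag containing all 6 vertices is trivially a valid decomposition of width 5. On the other hand G contains the 6-clique {1, 2, 3, 4, 5, 6}. A clique must lie in a single bag of any decomposition, so no decomposition can have width below 5. Therefore the treewidth is 5.

Treewidth 5.
Bags: B1 = {1, 2, 3, 4, 5, 6}
Tree: (single bag)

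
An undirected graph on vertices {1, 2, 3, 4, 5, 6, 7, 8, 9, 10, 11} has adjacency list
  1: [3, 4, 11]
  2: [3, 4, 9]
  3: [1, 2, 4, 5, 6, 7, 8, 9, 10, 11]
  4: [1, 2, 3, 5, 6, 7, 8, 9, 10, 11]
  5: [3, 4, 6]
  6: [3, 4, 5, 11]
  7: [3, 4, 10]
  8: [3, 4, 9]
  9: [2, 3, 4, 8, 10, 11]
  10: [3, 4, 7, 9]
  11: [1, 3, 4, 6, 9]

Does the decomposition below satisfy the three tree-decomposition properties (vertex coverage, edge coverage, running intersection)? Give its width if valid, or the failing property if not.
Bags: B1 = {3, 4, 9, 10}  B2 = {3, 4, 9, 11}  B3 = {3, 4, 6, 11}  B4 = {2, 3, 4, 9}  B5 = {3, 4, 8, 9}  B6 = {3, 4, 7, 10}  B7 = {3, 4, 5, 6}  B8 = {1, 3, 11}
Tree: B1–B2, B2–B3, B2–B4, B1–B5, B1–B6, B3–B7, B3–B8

A tree decomposition must satisfy three properties: every vertex lies in some bag; for every edge, both endpoints lie together in some bag; and for every vertex, the bags containing it form a connected subtree. Here edge (4,1) lies in no bag, so the decomposition is invalid.

No — edge (4,1) lies in no bag.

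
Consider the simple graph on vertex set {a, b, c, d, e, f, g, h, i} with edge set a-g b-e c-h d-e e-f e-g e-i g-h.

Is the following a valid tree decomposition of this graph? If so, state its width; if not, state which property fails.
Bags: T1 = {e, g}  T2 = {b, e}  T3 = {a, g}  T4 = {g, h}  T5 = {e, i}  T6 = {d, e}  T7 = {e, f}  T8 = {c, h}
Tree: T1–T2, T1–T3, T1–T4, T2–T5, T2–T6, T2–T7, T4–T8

Vertex coverage: the bags together contain {a, b, c, d, e, f, g, h, i}, the full vertex set. Edge coverage: each edge of G has both endpoints in at least one bag. Running intersection: for every vertex, the bags containing it form a connected subtree. All three properties hold, so this is a valid tree decomposition of width max|bag| − 1 = 1, and hence tw(G) ≤ 1.

Yes; width 1.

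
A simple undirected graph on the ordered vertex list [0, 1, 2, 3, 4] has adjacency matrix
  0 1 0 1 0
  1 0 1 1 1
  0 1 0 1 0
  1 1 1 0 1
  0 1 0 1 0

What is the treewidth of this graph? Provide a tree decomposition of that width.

Every bag has size at most 3, so the width is 3 − 1 = 2 and tw(G) ≤ 2. For the lower bound, the 3 vertices {0, 1, 3} are pairwise adjacent, and any tree decomposition puts a clique entirely inside one bag — forcing width ≥ 2. Hence tw(G) = 2 exactly.

Treewidth 2.
One such decomposition:
Bags: B1 = {0, 1, 3}  B2 = {1, 2, 3}  B3 = {1, 3, 4}
Tree: B1–B2, B2–B3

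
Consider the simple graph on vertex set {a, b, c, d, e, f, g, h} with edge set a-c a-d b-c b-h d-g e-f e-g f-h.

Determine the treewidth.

2

A width-2 tree decomposition is:
Bags: B1 = {d, e, g}  B2 = {d, e, f}  B3 = {d, f, h}  B4 = {b, d, h}  B5 = {b, c, d}  B6 = {a, c, d}
Tree: B1–B2, B2–B3, B3–B4, B4–B5, B5–B6
Each bag holds 3 vertices, so the decomposition has width 2, which upper-bounds the treewidth. For the lower bound, G contains the cycle d–g–e–f–h–b–c–a–d, so G is not a forest; only forests have treewidth ≤ 1, hence tw(G) ≥ 2. The upper and lower bounds meet at 2, so that is the treewidth.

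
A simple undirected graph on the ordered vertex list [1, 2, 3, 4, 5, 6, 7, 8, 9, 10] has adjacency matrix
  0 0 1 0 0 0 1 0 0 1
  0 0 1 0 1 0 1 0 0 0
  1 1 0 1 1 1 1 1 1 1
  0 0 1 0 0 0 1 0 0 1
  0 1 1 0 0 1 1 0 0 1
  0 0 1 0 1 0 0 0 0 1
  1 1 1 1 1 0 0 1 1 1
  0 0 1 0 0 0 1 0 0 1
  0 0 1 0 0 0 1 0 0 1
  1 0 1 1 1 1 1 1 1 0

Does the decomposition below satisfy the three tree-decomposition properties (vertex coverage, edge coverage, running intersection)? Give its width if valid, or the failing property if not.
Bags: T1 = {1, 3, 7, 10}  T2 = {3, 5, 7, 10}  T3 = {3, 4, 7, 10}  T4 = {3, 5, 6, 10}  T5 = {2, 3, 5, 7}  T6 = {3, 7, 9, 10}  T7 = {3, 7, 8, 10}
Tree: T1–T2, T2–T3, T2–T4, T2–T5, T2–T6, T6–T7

Yes; width 3.

Checking the three conditions: (i) the bags cover all of {1, 2, 3, 4, 5, 6, 7, 8, 9, 10}; (ii) for each edge, some bag contains both endpoints; (iii) the bags containing any fixed vertex form a subtree. All hold, so the decomposition is valid with width 4 − 1 = 3.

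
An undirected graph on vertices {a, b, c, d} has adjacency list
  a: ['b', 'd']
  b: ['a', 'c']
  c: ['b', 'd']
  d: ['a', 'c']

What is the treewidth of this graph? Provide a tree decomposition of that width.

The largest bag has 3 vertices, giving width 2; this decomposition certifies tw(G) ≤ 2. The edges c–b–a–d–c form a cycle, so G is not a tree and its treewidth is at least 2. The upper and lower bounds meet at 2, so that is the treewidth.

Treewidth 2.
One such decomposition:
Bags: B1 = {a, b, c}  B2 = {a, c, d}
Tree: B1–B2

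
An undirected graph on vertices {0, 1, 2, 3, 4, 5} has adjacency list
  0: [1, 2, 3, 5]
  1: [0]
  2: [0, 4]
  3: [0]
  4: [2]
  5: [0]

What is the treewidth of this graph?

A width-1 tree decomposition is:
Bags: B1 = {0, 5}  B2 = {0, 1}  B3 = {0, 3}  B4 = {0, 2}  B5 = {2, 4}
Tree: B1–B2, B1–B3, B2–B4, B4–B5
Every bag has size at most 2, so the width is 2 − 1 = 1 and tw(G) ≤ 1. G has an edge, so its treewidth is at least 1. Therefore the treewidth is 1.

1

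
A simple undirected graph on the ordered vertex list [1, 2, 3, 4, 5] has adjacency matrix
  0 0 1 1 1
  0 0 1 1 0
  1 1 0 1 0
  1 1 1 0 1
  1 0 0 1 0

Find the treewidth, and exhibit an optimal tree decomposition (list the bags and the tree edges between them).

Treewidth 2.
Bags: B1 = {1, 3, 4}  B2 = {2, 3, 4}  B3 = {1, 4, 5}
Tree: B1–B2, B1–B3

The largest bag has 3 vertices, giving width 2; this decomposition certifies tw(G) ≤ 2. Conversely, {1, 3, 4} is a clique of size 3, and the vertices of any clique must share a bag in every tree decomposition; so some bag has ≥ 3 vertices and tw(G) ≥ 2. Hence tw(G) = 2 exactly.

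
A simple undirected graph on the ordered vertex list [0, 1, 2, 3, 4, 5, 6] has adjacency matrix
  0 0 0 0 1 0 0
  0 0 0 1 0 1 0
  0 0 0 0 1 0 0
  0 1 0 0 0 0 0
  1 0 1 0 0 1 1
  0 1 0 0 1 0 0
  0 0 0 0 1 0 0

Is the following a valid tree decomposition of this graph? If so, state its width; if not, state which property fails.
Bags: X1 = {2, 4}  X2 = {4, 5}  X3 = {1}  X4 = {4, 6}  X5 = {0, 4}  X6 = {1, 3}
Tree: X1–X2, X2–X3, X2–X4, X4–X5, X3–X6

No — edge (5,1) lies in no bag.

A tree decomposition must satisfy three properties: every vertex lies in some bag; for every edge, both endpoints lie together in some bag; and for every vertex, the bags containing it form a connected subtree. Here edge (5,1) lies in no bag, so the decomposition is invalid.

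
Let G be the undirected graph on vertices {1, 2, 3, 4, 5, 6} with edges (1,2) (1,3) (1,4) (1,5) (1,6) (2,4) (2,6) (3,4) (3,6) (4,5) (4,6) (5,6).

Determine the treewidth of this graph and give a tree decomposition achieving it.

Every bag has size at most 4, so the width is 4 − 1 = 3 and tw(G) ≤ 3. Conversely, {1, 2, 4, 6} is a clique of size 4, and the vertices of any clique must share a bag in every tree decomposition; so some bag has ≥ 4 vertices and tw(G) ≥ 3. Combining the bounds, tw(G) = 3.

Treewidth 3.
Bags: B1 = {1, 2, 4, 6}  B2 = {1, 3, 4, 6}  B3 = {1, 4, 5, 6}
Tree: B1–B2, B2–B3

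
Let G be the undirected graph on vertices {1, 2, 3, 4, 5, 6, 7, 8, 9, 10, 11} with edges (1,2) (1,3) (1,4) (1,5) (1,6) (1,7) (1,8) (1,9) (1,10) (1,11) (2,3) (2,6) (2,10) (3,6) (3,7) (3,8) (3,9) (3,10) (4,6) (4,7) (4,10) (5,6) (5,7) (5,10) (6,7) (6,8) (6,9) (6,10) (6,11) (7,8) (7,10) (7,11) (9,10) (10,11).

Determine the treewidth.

4

A width-4 tree decomposition is:
Bags: B1 = {1, 3, 6, 7, 10}  B2 = {1, 4, 6, 7, 10}  B3 = {1, 6, 7, 10, 11}  B4 = {1, 5, 6, 7, 10}  B5 = {1, 2, 3, 6, 10}  B6 = {1, 3, 6, 9, 10}  B7 = {1, 3, 6, 7, 8}
Tree: B1–B2, B1–B3, B2–B4, B1–B5, B5–B6, B1–B7
Each bag holds 5 vertices, so the decomposition has width 4, which upper-bounds the treewidth. Conversely, {1, 3, 6, 7, 8} is a clique of size 5, and the vertices of any clique must share a bag in every tree decomposition; so some bag has ≥ 5 vertices and tw(G) ≥ 4. Hence tw(G) = 4 exactly.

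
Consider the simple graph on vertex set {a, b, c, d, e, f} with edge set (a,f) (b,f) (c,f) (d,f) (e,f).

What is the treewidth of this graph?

A width-1 tree decomposition is:
Bags: B1 = {c, f}  B2 = {b, f}  B3 = {a, f}  B4 = {d, f}  B5 = {e, f}
Tree: B1–B2, B2–B3, B2–B4, B4–B5
Each bag holds 2 vertices, so the decomposition has width 1, which upper-bounds the treewidth. Since G has at least one edge (e.g. c–f), it is not an edgeless graph, so tw(G) ≥ 1. Hence tw(G) = 1 exactly.

1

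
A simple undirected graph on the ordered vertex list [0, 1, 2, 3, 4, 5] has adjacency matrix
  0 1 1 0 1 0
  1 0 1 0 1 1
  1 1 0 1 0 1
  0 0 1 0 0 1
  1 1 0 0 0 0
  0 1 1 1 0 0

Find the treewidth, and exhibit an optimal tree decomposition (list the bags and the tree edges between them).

Each bag holds 3 vertices, so the decomposition has width 2, which upper-bounds the treewidth. For the lower bound, the 3 vertices {0, 1, 2} are pairwise adjacent, and any tree decomposition puts a clique entirely inside one bag — forcing width ≥ 2. The upper and lower bounds meet at 2, so that is the treewidth.

Treewidth 2.
One optimal decomposition is:
Bags: B1 = {1, 2, 5}  B2 = {2, 3, 5}  B3 = {0, 1, 2}  B4 = {0, 1, 4}
Tree: B1–B2, B1–B3, B3–B4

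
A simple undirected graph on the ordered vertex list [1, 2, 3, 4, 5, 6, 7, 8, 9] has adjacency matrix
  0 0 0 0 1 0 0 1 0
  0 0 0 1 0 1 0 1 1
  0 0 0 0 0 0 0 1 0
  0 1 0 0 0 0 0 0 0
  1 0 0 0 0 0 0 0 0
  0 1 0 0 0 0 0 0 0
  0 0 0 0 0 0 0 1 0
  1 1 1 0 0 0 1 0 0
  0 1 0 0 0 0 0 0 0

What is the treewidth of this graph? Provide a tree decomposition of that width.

The largest bag has 2 vertices, giving width 1; this decomposition certifies tw(G) ≤ 1. Any graph with an edge has treewidth ≥ 1, and G has the edge 8–2. Combining the bounds, tw(G) = 1.

Treewidth 1.
One optimal decomposition is:
Bags: B1 = {2, 8}  B2 = {1, 8}  B3 = {7, 8}  B4 = {2, 6}  B5 = {1, 5}  B6 = {2, 4}  B7 = {3, 8}  B8 = {2, 9}
Tree: B1–B2, B2–B3, B1–B4, B2–B5, B1–B6, B3–B7, B6–B8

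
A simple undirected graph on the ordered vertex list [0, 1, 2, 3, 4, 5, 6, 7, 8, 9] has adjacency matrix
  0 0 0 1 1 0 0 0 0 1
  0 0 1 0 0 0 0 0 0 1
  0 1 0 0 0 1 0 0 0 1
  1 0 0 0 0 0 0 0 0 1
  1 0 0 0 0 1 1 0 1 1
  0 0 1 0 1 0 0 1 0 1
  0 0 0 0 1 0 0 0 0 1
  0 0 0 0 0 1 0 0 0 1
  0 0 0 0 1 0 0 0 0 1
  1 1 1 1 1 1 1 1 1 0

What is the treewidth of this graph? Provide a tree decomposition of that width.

Each bag holds 3 vertices, so the decomposition has width 2, which upper-bounds the treewidth. On the other hand G contains the 3-clique {1, 2, 9}. A clique must lie in a single bag of any decomposition, so no decomposition can have width below 2. Hence tw(G) = 2 exactly.

Treewidth 2.
One optimal decomposition is:
Bags: B1 = {0, 4, 9}  B2 = {4, 5, 9}  B3 = {4, 8, 9}  B4 = {0, 3, 9}  B5 = {5, 7, 9}  B6 = {2, 5, 9}  B7 = {4, 6, 9}  B8 = {1, 2, 9}
Tree: B1–B2, B2–B3, B1–B4, B2–B5, B5–B6, B2–B7, B6–B8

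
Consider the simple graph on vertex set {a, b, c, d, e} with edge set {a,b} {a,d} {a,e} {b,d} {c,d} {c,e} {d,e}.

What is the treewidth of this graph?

A width-2 tree decomposition is:
Bags: B1 = {a, d, e}  B2 = {c, d, e}  B3 = {a, b, d}
Tree: B1–B2, B1–B3
Each bag holds 3 vertices, so the decomposition has width 2, which upper-bounds the treewidth. Conversely, {c, d, e} is a clique of size 3, and the vertices of any clique must share a bag in every tree decomposition; so some bag has ≥ 3 vertices and tw(G) ≥ 2. Combining the bounds, tw(G) = 2.

2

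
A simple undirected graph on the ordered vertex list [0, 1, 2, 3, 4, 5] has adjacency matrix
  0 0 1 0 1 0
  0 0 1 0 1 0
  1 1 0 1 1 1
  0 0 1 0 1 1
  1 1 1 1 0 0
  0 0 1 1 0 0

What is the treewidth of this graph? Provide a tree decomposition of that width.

Treewidth 2.
One such decomposition:
Bags: B1 = {2, 3, 4}  B2 = {1, 2, 4}  B3 = {0, 2, 4}  B4 = {2, 3, 5}
Tree: B1–B2, B1–B3, B1–B4

The largest bag has 3 vertices, giving width 2; this decomposition certifies tw(G) ≤ 2. On the other hand G contains the 3-clique {0, 2, 4}. A clique must lie in a single bag of any decomposition, so no decomposition can have width below 2. Hence tw(G) = 2 exactly.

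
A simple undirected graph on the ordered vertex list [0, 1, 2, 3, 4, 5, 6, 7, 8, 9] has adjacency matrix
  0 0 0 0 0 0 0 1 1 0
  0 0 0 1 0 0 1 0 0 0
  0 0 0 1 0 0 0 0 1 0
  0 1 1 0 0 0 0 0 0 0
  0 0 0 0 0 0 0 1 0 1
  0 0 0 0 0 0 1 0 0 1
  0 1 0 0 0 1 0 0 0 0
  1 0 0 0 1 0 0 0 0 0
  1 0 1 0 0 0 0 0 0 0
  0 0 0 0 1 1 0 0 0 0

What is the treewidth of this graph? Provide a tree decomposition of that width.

Treewidth 2.
One such decomposition:
Bags: B1 = {4, 7, 9}  B2 = {0, 7, 9}  B3 = {0, 8, 9}  B4 = {2, 8, 9}  B5 = {2, 3, 9}  B6 = {1, 3, 9}  B7 = {1, 6, 9}  B8 = {5, 6, 9}
Tree: B1–B2, B2–B3, B3–B4, B4–B5, B5–B6, B6–B7, B7–B8

Each bag holds 3 vertices, so the decomposition has width 2, which upper-bounds the treewidth. The edges 9–4–7–0–8–2–3–1–6–5–9 form a cycle, so G is not a tree and its treewidth is at least 2. Hence tw(G) = 2 exactly.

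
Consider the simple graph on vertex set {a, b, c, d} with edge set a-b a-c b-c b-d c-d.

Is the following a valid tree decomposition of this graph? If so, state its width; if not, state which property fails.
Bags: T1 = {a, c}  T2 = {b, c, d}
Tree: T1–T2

No — edge (b,a) lies in no bag.

A tree decomposition must satisfy three properties: every vertex lies in some bag; for every edge, both endpoints lie together in some bag; and for every vertex, the bags containing it form a connected subtree. Here edge (b,a) lies in no bag, so the decomposition is invalid.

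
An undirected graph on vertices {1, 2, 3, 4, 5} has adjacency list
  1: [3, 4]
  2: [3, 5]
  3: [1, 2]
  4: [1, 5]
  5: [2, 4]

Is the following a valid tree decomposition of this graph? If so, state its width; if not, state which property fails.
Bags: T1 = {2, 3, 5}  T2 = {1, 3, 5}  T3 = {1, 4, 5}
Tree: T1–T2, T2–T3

Checking the three conditions: (i) the bags cover all of {1, 2, 3, 4, 5}; (ii) for each edge, some bag contains both endpoints; (iii) the bags containing any fixed vertex form a subtree. All hold, so the decomposition is valid with width 3 − 1 = 2.

Yes; width 2.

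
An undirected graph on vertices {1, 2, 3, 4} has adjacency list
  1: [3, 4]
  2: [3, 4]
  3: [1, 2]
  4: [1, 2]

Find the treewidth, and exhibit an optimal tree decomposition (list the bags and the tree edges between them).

Treewidth 2.
One optimal decomposition is:
Bags: B1 = {1, 3, 4}  B2 = {2, 3, 4}
Tree: B1–B2

The largest bag has 3 vertices, giving width 2; this decomposition certifies tw(G) ≤ 2. For the lower bound, G contains the cycle 4–1–3–2–4, so G is not a forest; only forests have treewidth ≤ 1, hence tw(G) ≥ 2. Combining the bounds, tw(G) = 2.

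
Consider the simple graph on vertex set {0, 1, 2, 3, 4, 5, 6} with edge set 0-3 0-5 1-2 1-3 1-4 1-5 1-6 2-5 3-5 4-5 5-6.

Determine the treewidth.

A width-2 tree decomposition is:
Bags: B1 = {1, 5, 6}  B2 = {1, 3, 5}  B3 = {1, 4, 5}  B4 = {0, 3, 5}  B5 = {1, 2, 5}
Tree: B1–B2, B2–B3, B2–B4, B1–B5
Every bag has size at most 3, so the width is 3 − 1 = 2 and tw(G) ≤ 2. Conversely, {0, 3, 5} is a clique of size 3, and the vertices of any clique must share a bag in every tree decomposition; so some bag has ≥ 3 vertices and tw(G) ≥ 2. Hence tw(G) = 2 exactly.

2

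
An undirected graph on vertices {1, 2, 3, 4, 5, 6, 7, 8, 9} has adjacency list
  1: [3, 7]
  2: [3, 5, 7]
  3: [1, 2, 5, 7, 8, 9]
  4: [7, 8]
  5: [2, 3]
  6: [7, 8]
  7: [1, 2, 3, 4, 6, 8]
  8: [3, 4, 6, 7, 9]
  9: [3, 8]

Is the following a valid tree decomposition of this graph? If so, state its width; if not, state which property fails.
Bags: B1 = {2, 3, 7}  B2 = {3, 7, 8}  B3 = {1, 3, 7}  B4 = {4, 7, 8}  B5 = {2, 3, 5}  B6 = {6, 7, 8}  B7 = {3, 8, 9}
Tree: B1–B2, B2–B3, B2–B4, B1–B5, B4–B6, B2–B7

Vertex coverage: the bags together contain {1, 2, 3, 4, 5, 6, 7, 8, 9}, the full vertex set. Edge coverage: each edge of G has both endpoints in at least one bag. Running intersection: for every vertex, the bags containing it form a connected subtree. All three properties hold, so this is a valid tree decomposition of width max|bag| − 1 = 2, and hence tw(G) ≤ 2.

Yes; width 2.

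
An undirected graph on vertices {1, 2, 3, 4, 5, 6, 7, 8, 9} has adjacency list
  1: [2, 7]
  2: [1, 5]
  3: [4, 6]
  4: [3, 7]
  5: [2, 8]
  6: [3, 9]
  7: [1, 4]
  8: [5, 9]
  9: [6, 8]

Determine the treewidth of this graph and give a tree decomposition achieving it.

Each bag holds 3 vertices, so the decomposition has width 2, which upper-bounds the treewidth. The edges 5–2–1–7–4–3–6–9–8–5 form a cycle, so G is not a tree and its treewidth is at least 2. Hence tw(G) = 2 exactly.

Treewidth 2.
One optimal decomposition is:
Bags: B1 = {1, 2, 5}  B2 = {1, 5, 7}  B3 = {4, 5, 7}  B4 = {3, 4, 5}  B5 = {3, 5, 6}  B6 = {5, 6, 9}  B7 = {5, 8, 9}
Tree: B1–B2, B2–B3, B3–B4, B4–B5, B5–B6, B6–B7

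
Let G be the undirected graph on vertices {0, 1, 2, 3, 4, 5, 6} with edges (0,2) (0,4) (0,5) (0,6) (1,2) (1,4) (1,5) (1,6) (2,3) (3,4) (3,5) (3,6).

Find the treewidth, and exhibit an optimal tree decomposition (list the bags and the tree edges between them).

Each bag holds 4 vertices, so the decomposition has width 3, which upper-bounds the treewidth. For the lower bound: the 4 vertex sets {3,4}, {1,2}, {0}, {6} are disjoint, each induces a connected subgraph, and every pair is joined by at least one edge of G. Contracting each set to a single vertex therefore yields K_{4} as a minor, and since treewidth is minor-monotone, tw(G) ≥ tw(K_{4}) = 3. Combining the bounds, tw(G) = 3.

Treewidth 3.
Bags: B1 = {0, 1, 3, 4}  B2 = {0, 1, 2, 3}  B3 = {0, 1, 3, 6}  B4 = {0, 1, 3, 5}
Tree: B1–B2, B2–B3, B3–B4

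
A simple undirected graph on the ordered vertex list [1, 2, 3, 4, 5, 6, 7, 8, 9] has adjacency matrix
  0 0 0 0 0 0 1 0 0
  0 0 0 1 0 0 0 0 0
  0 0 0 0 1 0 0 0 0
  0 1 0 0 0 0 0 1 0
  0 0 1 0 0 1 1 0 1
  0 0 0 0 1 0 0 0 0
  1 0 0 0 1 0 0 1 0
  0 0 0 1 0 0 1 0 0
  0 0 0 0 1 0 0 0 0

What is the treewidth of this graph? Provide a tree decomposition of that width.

Each bag holds 2 vertices, so the decomposition has width 1, which upper-bounds the treewidth. G has an edge, so its treewidth is at least 1. Therefore the treewidth is 1.

Treewidth 1.
Bags: B1 = {1, 7}  B2 = {7, 8}  B3 = {4, 8}  B4 = {5, 7}  B5 = {5, 9}  B6 = {3, 5}  B7 = {2, 4}  B8 = {5, 6}
Tree: B1–B2, B2–B3, B1–B4, B4–B5, B4–B6, B3–B7, B6–B8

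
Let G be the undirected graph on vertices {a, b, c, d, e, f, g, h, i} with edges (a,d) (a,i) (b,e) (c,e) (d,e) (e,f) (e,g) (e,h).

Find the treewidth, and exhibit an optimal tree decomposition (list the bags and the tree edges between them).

The largest bag has 2 vertices, giving width 1; this decomposition certifies tw(G) ≤ 1. G has an edge, so its treewidth is at least 1. Hence tw(G) = 1 exactly.

Treewidth 1.
One optimal decomposition is:
Bags: B1 = {d, e}  B2 = {e, f}  B3 = {a, d}  B4 = {e, h}  B5 = {a, i}  B6 = {c, e}  B7 = {b, e}  B8 = {e, g}
Tree: B1–B2, B1–B3, B2–B4, B3–B5, B1–B6, B2–B7, B6–B8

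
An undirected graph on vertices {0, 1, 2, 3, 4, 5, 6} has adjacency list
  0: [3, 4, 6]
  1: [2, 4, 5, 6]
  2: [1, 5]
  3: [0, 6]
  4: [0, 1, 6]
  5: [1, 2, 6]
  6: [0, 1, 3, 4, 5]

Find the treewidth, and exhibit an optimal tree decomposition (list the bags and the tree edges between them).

Treewidth 2.
One such decomposition:
Bags: B1 = {0, 3, 6}  B2 = {0, 4, 6}  B3 = {1, 4, 6}  B4 = {1, 5, 6}  B5 = {1, 2, 5}
Tree: B1–B2, B2–B3, B3–B4, B4–B5

Each bag holds 3 vertices, so the decomposition has width 2, which upper-bounds the treewidth. On the other hand G contains the 3-clique {1, 2, 5}. A clique must lie in a single bag of any decomposition, so no decomposition can have width below 2. Combining the bounds, tw(G) = 2.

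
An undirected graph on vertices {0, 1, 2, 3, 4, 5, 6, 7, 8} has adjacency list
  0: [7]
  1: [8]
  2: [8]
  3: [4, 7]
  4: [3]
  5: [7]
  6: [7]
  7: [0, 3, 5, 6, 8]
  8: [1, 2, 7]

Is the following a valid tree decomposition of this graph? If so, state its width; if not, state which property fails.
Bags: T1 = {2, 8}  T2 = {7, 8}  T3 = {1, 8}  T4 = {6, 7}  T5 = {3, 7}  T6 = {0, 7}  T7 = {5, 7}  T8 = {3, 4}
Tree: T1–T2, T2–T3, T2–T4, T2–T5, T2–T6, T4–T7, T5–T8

Yes; width 1.

Vertex coverage: the bags together contain {0, 1, 2, 3, 4, 5, 6, 7, 8}, the full vertex set. Edge coverage: each edge of G has both endpoints in at least one bag. Running intersection: for every vertex, the bags containing it form a connected subtree. All three properties hold, so this is a valid tree decomposition of width max|bag| − 1 = 1, and hence tw(G) ≤ 1.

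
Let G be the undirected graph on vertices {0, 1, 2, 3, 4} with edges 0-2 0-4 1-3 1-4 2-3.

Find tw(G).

A width-2 tree decomposition is:
Bags: B1 = {0, 2, 4}  B2 = {1, 2, 4}  B3 = {1, 2, 3}
Tree: B1–B2, B2–B3
Each bag holds 3 vertices, so the decomposition has width 2, which upper-bounds the treewidth. For the lower bound, G contains the cycle 2–0–4–1–3–2, so G is not a forest; only forests have treewidth ≤ 1, hence tw(G) ≥ 2. The upper and lower bounds meet at 2, so that is the treewidth.

2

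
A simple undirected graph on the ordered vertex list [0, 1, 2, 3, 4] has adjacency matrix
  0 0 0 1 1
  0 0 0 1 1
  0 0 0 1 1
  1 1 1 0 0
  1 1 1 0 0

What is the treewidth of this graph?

A width-2 tree decomposition is:
Bags: B1 = {2, 3, 4}  B2 = {1, 3, 4}  B3 = {0, 3, 4}
Tree: B1–B2, B2–B3
The largest bag has 3 vertices, giving width 2; this decomposition certifies tw(G) ≤ 2. The edges 2–3–1–4–2 form a cycle, so G is not a tree and its treewidth is at least 2. Combining the bounds, tw(G) = 2.

2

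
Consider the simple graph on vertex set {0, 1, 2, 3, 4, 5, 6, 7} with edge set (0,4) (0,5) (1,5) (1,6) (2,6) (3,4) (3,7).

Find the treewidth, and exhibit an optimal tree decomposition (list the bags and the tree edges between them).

Treewidth 1.
Bags: B1 = {3, 7}  B2 = {3, 4}  B3 = {0, 4}  B4 = {0, 5}  B5 = {1, 5}  B6 = {1, 6}  B7 = {2, 6}
Tree: B1–B2, B2–B3, B3–B4, B4–B5, B5–B6, B6–B7

Each bag holds 2 vertices, so the decomposition has width 1, which upper-bounds the treewidth. Since G has at least one edge (e.g. 7–3), it is not an edgeless graph, so tw(G) ≥ 1. Therefore the treewidth is 1.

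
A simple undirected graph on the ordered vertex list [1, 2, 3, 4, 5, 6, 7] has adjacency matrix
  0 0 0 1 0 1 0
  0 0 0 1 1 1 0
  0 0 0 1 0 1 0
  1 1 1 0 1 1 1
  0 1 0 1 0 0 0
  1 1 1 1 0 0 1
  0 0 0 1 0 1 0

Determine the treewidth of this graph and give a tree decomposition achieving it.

The largest bag has 3 vertices, giving width 2; this decomposition certifies tw(G) ≤ 2. Conversely, {2, 4, 5} is a clique of size 3, and the vertices of any clique must share a bag in every tree decomposition; so some bag has ≥ 3 vertices and tw(G) ≥ 2. Therefore the treewidth is 2.

Treewidth 2.
One optimal decomposition is:
Bags: B1 = {3, 4, 6}  B2 = {4, 6, 7}  B3 = {2, 4, 6}  B4 = {1, 4, 6}  B5 = {2, 4, 5}
Tree: B1–B2, B2–B3, B3–B4, B3–B5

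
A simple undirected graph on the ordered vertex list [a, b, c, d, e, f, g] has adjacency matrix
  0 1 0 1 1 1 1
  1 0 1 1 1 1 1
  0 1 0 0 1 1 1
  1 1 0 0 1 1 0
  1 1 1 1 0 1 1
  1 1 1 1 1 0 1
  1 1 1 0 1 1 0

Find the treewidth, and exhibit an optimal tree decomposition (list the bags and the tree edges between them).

The largest bag has 5 vertices, giving width 4; this decomposition certifies tw(G) ≤ 4. Conversely, {b, c, e, f, g} is a clique of size 5, and the vertices of any clique must share a bag in every tree decomposition; so some bag has ≥ 5 vertices and tw(G) ≥ 4. The upper and lower bounds meet at 4, so that is the treewidth.

Treewidth 4.
Bags: B1 = {b, c, e, f, g}  B2 = {a, b, e, f, g}  B3 = {a, b, d, e, f}
Tree: B1–B2, B2–B3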